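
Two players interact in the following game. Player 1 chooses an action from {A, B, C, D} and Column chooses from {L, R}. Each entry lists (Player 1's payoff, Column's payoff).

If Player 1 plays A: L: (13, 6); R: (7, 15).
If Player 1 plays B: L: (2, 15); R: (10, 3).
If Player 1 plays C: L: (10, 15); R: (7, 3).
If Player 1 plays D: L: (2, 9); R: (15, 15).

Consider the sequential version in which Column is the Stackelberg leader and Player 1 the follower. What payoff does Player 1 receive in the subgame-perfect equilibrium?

Backward induction with Column moving first.
- L: Player 1 compares 13, 2, 10, 2 and picks A; Column would get 6.
- R: Player 1 compares 7, 10, 7, 15 and picks D; Column would get 15.
Column's induced payoffs are 6, 15, so Column commits to R. Subgame-perfect outcome: (D, R) with payoffs (15, 15).

15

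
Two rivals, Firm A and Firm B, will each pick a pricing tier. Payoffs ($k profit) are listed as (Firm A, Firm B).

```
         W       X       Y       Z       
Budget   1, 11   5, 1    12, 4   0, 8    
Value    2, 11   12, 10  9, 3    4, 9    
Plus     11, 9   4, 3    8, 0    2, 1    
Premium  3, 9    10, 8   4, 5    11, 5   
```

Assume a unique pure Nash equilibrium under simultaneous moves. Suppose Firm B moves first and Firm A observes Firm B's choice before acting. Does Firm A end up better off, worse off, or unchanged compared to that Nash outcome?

Solve by backward induction (Firm B leads).
- W: BR = Plus, leader payoff 9.
- X: BR = Value, leader payoff 10.
- Y: BR = Budget, leader payoff 4.
- Z: BR = Premium, leader payoff 5.
Among 9, 10, 4, 5, the best is 10 at X. Subgame-perfect outcome: (Value, X) with payoffs (12, 10).
Under simultaneous play:
Firm A's best replies: W→Plus; X→Value; Y→Budget; Z→Premium.
Firm B's best replies: Budget→W; Value→W; Plus→W; Premium→W.
Only (Plus, W) has each player best-responding; Nash payoffs (11, 9).
Firm A earns 12 sequentially versus 11 at the Nash outcome: better off.

better off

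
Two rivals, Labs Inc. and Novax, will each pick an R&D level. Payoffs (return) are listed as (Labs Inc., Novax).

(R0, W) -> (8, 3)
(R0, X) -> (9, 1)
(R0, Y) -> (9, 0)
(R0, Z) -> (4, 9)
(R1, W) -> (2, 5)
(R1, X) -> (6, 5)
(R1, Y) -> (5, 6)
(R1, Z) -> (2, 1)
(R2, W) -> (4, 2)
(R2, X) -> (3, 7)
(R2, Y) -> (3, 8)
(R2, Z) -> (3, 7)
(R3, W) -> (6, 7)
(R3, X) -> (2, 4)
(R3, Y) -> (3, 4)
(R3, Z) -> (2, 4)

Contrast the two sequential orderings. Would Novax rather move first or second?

If Labs Inc. leads: Novax's best replies are R0→Z, R1→Y, R2→Y, R3→W; Labs Inc.'s induced payoffs 4, 5, 3, 6; outcome (R3, W), payoffs (6, 7).
If Novax leads: Labs Inc.'s best replies are W→R0, X→R0, Y→R0, Z→R0; Novax's induced payoffs 3, 1, 0, 9; outcome (R0, Z), payoffs (4, 9).
Novax gets 9 moving first and 7 moving second, so Novax prefers to move first.

first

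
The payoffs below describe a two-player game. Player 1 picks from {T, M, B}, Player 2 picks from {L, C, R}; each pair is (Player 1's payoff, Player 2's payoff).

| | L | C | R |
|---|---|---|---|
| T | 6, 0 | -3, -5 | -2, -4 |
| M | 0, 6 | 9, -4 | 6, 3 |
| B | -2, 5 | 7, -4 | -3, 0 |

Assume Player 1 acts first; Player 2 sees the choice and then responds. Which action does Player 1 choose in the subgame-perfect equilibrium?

T

Solve by backward induction (Player 1 leads).
- T: BR = L, leader payoff 6.
- M: BR = L, leader payoff 0.
- B: BR = L, leader payoff -2.
Among 6, 0, -2, the best is 6 at T. Subgame-perfect outcome: (T, L) with payoffs (6, 0).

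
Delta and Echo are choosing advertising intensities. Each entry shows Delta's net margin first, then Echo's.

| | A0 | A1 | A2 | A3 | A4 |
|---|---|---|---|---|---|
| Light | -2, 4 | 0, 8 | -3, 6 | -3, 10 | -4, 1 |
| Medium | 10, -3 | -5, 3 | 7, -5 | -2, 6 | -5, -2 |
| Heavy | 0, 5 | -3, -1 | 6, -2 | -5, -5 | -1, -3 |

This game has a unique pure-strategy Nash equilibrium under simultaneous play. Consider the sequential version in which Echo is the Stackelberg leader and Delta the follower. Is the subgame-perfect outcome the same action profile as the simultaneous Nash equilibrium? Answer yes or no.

no

Work backward from Delta's decision.
- A0 → Delta plays Medium (best of -2, 10, 0); Echo gets -3.
- A1 → Delta plays Light (best of 0, -5, -3); Echo gets 8.
- A2 → Delta plays Medium (best of -3, 7, 6); Echo gets -5.
- A3 → Delta plays Medium (best of -3, -2, -5); Echo gets 6.
- A4 → Delta plays Heavy (best of -4, -5, -1); Echo gets -3.
Maximizing over -3, 8, -5, 6, -3, Echo chooses A1. Subgame-perfect outcome: (Light, A1) with payoffs (0, 8).
For the simultaneous game, intersect best replies.
Delta's best replies: A0→Medium; A1→Light; A2→Medium; A3→Medium; A4→Heavy.
Echo's best replies: Light→A3; Medium→A3; Heavy→A0.
The unique mutual best reply is (Medium, A3), giving (-2, 6).
Sequential outcome (Light, A1) differs from the Nash profile (Medium, A3).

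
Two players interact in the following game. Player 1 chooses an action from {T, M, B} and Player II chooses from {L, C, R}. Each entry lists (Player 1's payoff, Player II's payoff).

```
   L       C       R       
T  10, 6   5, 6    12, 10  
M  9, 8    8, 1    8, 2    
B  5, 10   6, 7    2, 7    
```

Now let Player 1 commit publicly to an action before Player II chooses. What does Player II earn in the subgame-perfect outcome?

10

Player II best-responds to each possible Player 1 move:
- T: BR = R, leader payoff 12.
- M: BR = L, leader payoff 9.
- B: BR = L, leader payoff 5.
Among 12, 9, 5, the best is 12 at T. Subgame-perfect outcome: (T, R) with payoffs (12, 10).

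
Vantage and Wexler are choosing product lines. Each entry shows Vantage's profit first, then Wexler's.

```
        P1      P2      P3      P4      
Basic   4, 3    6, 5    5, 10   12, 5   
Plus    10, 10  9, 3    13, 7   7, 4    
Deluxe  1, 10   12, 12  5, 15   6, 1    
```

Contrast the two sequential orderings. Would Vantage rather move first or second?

If Vantage leads: Wexler's best replies are Basic→P3, Plus→P1, Deluxe→P3; Vantage's induced payoffs 5, 10, 5; outcome (Plus, P1), payoffs (10, 10).
If Wexler leads: Vantage's best replies are P1→Plus, P2→Deluxe, P3→Plus, P4→Basic; Wexler's induced payoffs 10, 12, 7, 5; outcome (Deluxe, P2), payoffs (12, 12).
Vantage gets 10 moving first and 12 moving second, so Vantage prefers to move second.

second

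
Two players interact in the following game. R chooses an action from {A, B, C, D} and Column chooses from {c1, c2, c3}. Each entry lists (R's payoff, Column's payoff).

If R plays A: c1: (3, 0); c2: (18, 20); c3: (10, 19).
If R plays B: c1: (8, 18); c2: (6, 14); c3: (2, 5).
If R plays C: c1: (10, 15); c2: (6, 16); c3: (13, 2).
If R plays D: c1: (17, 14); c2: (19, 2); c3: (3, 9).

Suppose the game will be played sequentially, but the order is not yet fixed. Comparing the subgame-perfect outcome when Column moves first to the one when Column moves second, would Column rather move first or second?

If R leads: Column's best replies are A→c2, B→c1, C→c2, D→c1; R's induced payoffs 18, 8, 6, 17; outcome (A, c2), payoffs (18, 20).
If Column leads: R's best replies are c1→D, c2→D, c3→C; Column's induced payoffs 14, 2, 2; outcome (D, c1), payoffs (17, 14).
Column gets 14 moving first and 20 moving second, so Column prefers to move second.

second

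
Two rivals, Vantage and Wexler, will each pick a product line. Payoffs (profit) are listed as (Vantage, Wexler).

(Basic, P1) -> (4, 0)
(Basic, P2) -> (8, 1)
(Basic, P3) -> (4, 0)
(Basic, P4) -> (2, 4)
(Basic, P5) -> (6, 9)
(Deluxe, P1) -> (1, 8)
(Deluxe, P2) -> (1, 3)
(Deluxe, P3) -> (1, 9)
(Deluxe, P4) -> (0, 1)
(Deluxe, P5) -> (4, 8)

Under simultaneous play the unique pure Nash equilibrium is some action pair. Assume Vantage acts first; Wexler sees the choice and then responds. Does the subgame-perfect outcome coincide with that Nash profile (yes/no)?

Work backward from Wexler's decision.
- Basic: Wexler compares 0, 1, 0, 4, 9 and picks P5; Vantage would get 6.
- Deluxe: Wexler compares 8, 3, 9, 1, 8 and picks P3; Vantage would get 1.
Vantage's induced payoffs are 6, 1, so Vantage commits to Basic. Subgame-perfect outcome: (Basic, P5) with payoffs (6, 9).
For the simultaneous game, intersect best replies.
Vantage's best replies: P1→Basic; P2→Basic; P3→Basic; P4→Basic; P5→Basic.
Wexler's best replies: Basic→P5; Deluxe→P3.
Only (Basic, P5) has each player best-responding; Nash payoffs (6, 9).
Sequential outcome (Basic, P5) coincides with the Nash profile (Basic, P5).

yes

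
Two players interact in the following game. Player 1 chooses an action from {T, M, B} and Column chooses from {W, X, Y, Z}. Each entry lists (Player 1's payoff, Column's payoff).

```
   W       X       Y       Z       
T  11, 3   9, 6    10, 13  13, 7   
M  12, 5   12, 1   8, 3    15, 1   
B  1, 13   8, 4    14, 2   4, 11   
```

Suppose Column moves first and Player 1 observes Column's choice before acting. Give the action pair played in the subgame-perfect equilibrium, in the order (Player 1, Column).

Backward induction with Column moving first.
- W → Player 1 plays M (best of 11, 12, 1); Column gets 5.
- X → Player 1 plays M (best of 9, 12, 8); Column gets 1.
- Y → Player 1 plays B (best of 10, 8, 14); Column gets 2.
- Z → Player 1 plays M (best of 13, 15, 4); Column gets 1.
Column's induced payoffs are 5, 1, 2, 1, so Column commits to W. Subgame-perfect outcome: (M, W) with payoffs (12, 5).

(M, W)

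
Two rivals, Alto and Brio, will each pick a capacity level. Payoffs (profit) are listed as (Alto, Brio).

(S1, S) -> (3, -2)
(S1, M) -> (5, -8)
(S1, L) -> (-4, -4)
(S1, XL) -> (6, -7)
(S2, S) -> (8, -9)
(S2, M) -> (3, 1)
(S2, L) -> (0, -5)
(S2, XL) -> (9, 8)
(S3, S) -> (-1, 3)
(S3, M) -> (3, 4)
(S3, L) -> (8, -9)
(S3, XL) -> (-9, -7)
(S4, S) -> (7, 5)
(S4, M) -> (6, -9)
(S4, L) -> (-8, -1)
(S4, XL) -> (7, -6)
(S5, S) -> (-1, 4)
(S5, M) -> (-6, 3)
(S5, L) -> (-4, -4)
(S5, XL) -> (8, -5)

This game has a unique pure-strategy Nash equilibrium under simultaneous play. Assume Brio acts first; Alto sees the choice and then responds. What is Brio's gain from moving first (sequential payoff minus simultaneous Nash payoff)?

Backward induction with Brio moving first.
- S: BR = S2, leader payoff -9.
- M: BR = S4, leader payoff -9.
- L: BR = S3, leader payoff -9.
- XL: BR = S2, leader payoff 8.
Maximizing over -9, -9, -9, 8, Brio chooses XL. Subgame-perfect outcome: (S2, XL) with payoffs (9, 8).
Under simultaneous play:
Alto's best replies: S→S2; M→S4; L→S3; XL→S2.
Brio's best replies: S1→S; S2→XL; S3→M; S4→S; S5→S.
Only (S2, XL) has each player best-responding; Nash payoffs (9, 8).
Brio's commitment gain: 8 − 8 = 0.

0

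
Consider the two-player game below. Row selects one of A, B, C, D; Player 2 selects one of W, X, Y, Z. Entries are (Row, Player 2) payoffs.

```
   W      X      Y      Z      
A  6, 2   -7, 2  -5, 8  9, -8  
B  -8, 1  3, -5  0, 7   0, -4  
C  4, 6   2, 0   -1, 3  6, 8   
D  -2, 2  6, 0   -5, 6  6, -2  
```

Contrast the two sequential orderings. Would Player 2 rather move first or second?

If Row leads: Player 2's best replies are A→Y, B→Y, C→Z, D→Y; Row's induced payoffs -5, 0, 6, -5; outcome (C, Z), payoffs (6, 8).
If Player 2 leads: Row's best replies are W→A, X→D, Y→B, Z→A; Player 2's induced payoffs 2, 0, 7, -8; outcome (B, Y), payoffs (0, 7).
Player 2 gets 7 moving first and 8 moving second, so Player 2 prefers to move second.

second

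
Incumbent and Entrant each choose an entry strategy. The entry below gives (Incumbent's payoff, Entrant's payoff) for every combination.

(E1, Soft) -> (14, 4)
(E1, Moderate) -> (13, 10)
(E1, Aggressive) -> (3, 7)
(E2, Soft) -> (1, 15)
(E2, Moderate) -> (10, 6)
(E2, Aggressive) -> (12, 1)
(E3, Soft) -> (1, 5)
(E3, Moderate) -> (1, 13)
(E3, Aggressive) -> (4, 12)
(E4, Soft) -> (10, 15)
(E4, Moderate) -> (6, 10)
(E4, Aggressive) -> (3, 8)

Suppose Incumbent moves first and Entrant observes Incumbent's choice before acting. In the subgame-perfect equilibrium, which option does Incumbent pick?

E1

Work backward from Entrant's decision.
- E1 → Entrant plays Moderate (best of 4, 10, 7); Incumbent gets 13.
- E2 → Entrant plays Soft (best of 15, 6, 1); Incumbent gets 1.
- E3 → Entrant plays Moderate (best of 5, 13, 12); Incumbent gets 1.
- E4 → Entrant plays Soft (best of 15, 10, 8); Incumbent gets 10.
Maximizing over 13, 1, 1, 10, Incumbent chooses E1. Subgame-perfect outcome: (E1, Moderate) with payoffs (13, 10).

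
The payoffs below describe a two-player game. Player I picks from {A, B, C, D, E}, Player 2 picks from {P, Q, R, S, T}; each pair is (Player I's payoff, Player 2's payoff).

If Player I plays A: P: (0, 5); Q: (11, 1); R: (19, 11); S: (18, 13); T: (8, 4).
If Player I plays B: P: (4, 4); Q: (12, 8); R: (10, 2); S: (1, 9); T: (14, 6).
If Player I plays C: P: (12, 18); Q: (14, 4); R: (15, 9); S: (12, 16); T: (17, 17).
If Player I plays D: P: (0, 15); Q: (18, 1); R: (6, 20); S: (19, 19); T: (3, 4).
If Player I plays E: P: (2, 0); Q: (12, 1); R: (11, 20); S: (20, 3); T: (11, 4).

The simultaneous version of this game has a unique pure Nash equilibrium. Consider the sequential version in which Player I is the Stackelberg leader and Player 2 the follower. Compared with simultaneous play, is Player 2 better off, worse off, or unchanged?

worse off

Backward induction with Player I moving first.
- A: BR = S, leader payoff 18.
- B: BR = S, leader payoff 1.
- C: BR = P, leader payoff 12.
- D: BR = R, leader payoff 6.
- E: BR = R, leader payoff 11.
Player I's induced payoffs are 18, 1, 12, 6, 11, so Player I commits to A. Subgame-perfect outcome: (A, S) with payoffs (18, 13).
Now find the simultaneous Nash equilibrium.
Player I's best replies: P→C; Q→D; R→A; S→E; T→C.
Player 2's best replies: A→S; B→S; C→P; D→R; E→R.
The unique mutual best reply is (C, P), giving (12, 18).
Player 2 earns 13 sequentially versus 18 at the Nash outcome: worse off.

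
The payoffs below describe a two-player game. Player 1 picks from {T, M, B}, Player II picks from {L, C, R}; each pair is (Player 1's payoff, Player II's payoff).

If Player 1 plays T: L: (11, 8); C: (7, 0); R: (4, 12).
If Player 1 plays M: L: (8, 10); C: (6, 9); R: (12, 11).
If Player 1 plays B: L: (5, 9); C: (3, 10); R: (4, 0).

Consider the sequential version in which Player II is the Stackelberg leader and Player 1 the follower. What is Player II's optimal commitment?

R

Backward induction with Player II moving first.
- L: Player 1 compares 11, 8, 5 and picks T; Player II would get 8.
- C: Player 1 compares 7, 6, 3 and picks T; Player II would get 0.
- R: Player 1 compares 4, 12, 4 and picks M; Player II would get 11.
Maximizing over 8, 0, 11, Player II chooses R. Subgame-perfect outcome: (M, R) with payoffs (12, 11).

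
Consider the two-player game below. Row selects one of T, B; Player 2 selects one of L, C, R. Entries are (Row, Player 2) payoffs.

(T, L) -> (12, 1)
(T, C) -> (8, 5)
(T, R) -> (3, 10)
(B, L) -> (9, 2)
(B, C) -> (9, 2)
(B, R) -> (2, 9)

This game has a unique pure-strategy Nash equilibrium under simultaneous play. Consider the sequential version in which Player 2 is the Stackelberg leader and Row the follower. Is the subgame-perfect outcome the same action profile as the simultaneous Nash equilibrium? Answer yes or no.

yes

Solve by backward induction (Player 2 leads).
- L: BR = T, leader payoff 1.
- C: BR = B, leader payoff 2.
- R: BR = T, leader payoff 10.
Player 2's induced payoffs are 1, 2, 10, so Player 2 commits to R. Subgame-perfect outcome: (T, R) with payoffs (3, 10).
For the simultaneous game, intersect best replies.
Row's best replies: L→T; C→B; R→T.
Player 2's best replies: T→R; B→R.
The unique mutual best reply is (T, R), giving (3, 10).
Sequential outcome (T, R) coincides with the Nash profile (T, R).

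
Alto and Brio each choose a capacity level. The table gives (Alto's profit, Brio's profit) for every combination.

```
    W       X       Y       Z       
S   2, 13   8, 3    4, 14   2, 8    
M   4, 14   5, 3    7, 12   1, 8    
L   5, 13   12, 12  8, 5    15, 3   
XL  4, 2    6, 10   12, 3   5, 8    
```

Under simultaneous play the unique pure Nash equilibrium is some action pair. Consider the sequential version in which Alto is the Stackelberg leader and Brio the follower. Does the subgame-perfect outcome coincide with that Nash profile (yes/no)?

no

Brio best-responds to each possible Alto move:
- S: Brio compares 13, 3, 14, 8 and picks Y; Alto would get 4.
- M: Brio compares 14, 3, 12, 8 and picks W; Alto would get 4.
- L: Brio compares 13, 12, 5, 3 and picks W; Alto would get 5.
- XL: Brio compares 2, 10, 3, 8 and picks X; Alto would get 6.
Among 4, 4, 5, 6, the best is 6 at XL. Subgame-perfect outcome: (XL, X) with payoffs (6, 10).
Under simultaneous play:
Alto's best replies: W→L; X→L; Y→XL; Z→L.
Brio's best replies: S→Y; M→W; L→W; XL→X.
The unique mutual best reply is (L, W), giving (5, 13).
Sequential outcome (XL, X) differs from the Nash profile (L, W).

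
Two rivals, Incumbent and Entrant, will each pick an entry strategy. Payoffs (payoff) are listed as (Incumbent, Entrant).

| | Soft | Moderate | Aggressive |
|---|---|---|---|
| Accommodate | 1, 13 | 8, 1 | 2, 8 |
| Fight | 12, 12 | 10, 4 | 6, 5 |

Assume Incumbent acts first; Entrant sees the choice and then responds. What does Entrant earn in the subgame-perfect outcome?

Work backward from Entrant's decision.
- Accommodate → Entrant plays Soft (best of 13, 1, 8); Incumbent gets 1.
- Fight → Entrant plays Soft (best of 12, 4, 5); Incumbent gets 12.
Maximizing over 1, 12, Incumbent chooses Fight. Subgame-perfect outcome: (Fight, Soft) with payoffs (12, 12).

12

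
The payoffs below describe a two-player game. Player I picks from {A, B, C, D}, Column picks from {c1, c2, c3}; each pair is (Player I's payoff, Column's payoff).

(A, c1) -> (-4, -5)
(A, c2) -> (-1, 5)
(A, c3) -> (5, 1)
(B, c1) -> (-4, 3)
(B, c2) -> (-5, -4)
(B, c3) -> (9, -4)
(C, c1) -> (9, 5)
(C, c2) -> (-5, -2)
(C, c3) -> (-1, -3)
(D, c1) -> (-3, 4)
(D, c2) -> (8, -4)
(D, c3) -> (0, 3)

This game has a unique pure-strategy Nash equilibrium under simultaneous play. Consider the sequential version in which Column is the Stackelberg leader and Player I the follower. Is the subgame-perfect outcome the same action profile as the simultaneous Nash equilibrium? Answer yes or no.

Solve by backward induction (Column leads).
- c1: BR = C, leader payoff 5.
- c2: BR = D, leader payoff -4.
- c3: BR = B, leader payoff -4.
Among 5, -4, -4, the best is 5 at c1. Subgame-perfect outcome: (C, c1) with payoffs (9, 5).
Now find the simultaneous Nash equilibrium.
Player I's best replies: c1→C; c2→D; c3→B.
Column's best replies: A→c2; B→c1; C→c1; D→c1.
The unique mutual best reply is (C, c1), giving (9, 5).
Sequential outcome (C, c1) coincides with the Nash profile (C, c1).

yes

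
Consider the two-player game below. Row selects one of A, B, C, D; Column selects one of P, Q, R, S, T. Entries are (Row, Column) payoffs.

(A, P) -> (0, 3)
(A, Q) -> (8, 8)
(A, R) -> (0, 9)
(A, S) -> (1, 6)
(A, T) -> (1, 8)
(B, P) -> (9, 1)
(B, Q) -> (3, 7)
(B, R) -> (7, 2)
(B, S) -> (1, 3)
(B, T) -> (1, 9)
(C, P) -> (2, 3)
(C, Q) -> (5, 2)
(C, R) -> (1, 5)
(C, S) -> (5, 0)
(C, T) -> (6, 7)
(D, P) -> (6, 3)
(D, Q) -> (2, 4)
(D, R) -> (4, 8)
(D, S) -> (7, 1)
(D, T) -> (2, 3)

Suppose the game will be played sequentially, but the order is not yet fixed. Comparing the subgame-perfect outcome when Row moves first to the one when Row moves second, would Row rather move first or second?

If Row leads: Column's best replies are A→R, B→T, C→T, D→R; Row's induced payoffs 0, 1, 6, 4; outcome (C, T), payoffs (6, 7).
If Column leads: Row's best replies are P→B, Q→A, R→B, S→D, T→C; Column's induced payoffs 1, 8, 2, 1, 7; outcome (A, Q), payoffs (8, 8).
Row gets 6 moving first and 8 moving second, so Row prefers to move second.

second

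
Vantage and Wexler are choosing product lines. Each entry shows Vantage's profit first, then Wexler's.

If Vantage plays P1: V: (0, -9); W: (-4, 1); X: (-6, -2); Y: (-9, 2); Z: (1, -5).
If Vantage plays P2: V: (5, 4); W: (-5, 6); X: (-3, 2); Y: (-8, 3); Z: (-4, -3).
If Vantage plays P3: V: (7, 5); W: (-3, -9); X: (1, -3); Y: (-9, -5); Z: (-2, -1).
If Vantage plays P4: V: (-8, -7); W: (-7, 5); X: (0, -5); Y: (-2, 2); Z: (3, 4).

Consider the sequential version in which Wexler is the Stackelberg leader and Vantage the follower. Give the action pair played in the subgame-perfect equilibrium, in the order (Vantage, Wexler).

(P3, V)

Backward induction with Wexler moving first.
- V: Vantage compares 0, 5, 7, -8 and picks P3; Wexler would get 5.
- W: Vantage compares -4, -5, -3, -7 and picks P3; Wexler would get -9.
- X: Vantage compares -6, -3, 1, 0 and picks P3; Wexler would get -3.
- Y: Vantage compares -9, -8, -9, -2 and picks P4; Wexler would get 2.
- Z: Vantage compares 1, -4, -2, 3 and picks P4; Wexler would get 4.
Among 5, -9, -3, 2, 4, the best is 5 at V. Subgame-perfect outcome: (P3, V) with payoffs (7, 5).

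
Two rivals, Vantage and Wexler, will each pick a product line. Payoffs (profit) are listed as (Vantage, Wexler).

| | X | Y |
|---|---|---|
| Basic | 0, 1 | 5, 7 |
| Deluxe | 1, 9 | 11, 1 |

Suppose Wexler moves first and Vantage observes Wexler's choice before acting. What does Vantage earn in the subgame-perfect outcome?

1

Backward induction with Wexler moving first.
- X → Vantage plays Deluxe (best of 0, 1); Wexler gets 9.
- Y → Vantage plays Deluxe (best of 5, 11); Wexler gets 1.
Wexler's induced payoffs are 9, 1, so Wexler commits to X. Subgame-perfect outcome: (Deluxe, X) with payoffs (1, 9).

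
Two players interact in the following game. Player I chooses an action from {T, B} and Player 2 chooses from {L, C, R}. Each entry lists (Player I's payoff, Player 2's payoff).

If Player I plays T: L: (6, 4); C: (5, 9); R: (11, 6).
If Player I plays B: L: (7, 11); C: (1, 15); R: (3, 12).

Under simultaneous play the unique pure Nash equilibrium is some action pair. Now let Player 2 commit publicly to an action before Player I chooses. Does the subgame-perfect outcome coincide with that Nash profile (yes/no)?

Player I best-responds to each possible Player 2 move:
- L: BR = B, leader payoff 11.
- C: BR = T, leader payoff 9.
- R: BR = T, leader payoff 6.
Player 2's induced payoffs are 11, 9, 6, so Player 2 commits to L. Subgame-perfect outcome: (B, L) with payoffs (7, 11).
Under simultaneous play:
Player I's best replies: L→B; C→T; R→T.
Player 2's best replies: T→C; B→C.
The unique mutual best reply is (T, C), giving (5, 9).
Sequential outcome (B, L) differs from the Nash profile (T, C).

no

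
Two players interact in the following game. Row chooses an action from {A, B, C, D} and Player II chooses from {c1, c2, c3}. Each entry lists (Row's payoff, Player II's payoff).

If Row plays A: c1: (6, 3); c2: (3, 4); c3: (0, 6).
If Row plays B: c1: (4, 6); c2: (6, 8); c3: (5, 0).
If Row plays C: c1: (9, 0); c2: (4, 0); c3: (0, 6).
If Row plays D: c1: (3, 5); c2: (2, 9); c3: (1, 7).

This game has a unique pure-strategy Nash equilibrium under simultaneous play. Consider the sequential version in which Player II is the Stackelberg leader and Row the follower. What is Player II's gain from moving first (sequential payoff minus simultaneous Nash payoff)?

0

Backward induction with Player II moving first.
- c1: Row compares 6, 4, 9, 3 and picks C; Player II would get 0.
- c2: Row compares 3, 6, 4, 2 and picks B; Player II would get 8.
- c3: Row compares 0, 5, 0, 1 and picks B; Player II would get 0.
Maximizing over 0, 8, 0, Player II chooses c2. Subgame-perfect outcome: (B, c2) with payoffs (6, 8).
Under simultaneous play:
Row's best replies: c1→C; c2→B; c3→B.
Player II's best replies: A→c3; B→c2; C→c3; D→c2.
The unique mutual best reply is (B, c2), giving (6, 8).
Player II's commitment gain: 8 − 8 = 0.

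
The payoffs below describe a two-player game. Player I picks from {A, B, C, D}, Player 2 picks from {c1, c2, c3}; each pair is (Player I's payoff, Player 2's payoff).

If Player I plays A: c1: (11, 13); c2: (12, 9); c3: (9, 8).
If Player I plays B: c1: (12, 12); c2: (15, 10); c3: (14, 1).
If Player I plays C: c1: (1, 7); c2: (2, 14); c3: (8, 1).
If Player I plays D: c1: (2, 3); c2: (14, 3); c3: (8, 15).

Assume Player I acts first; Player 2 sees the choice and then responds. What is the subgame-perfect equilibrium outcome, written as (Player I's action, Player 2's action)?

Player 2 best-responds to each possible Player I move:
- A: BR = c1, leader payoff 11.
- B: BR = c1, leader payoff 12.
- C: BR = c2, leader payoff 2.
- D: BR = c3, leader payoff 8.
Player I's induced payoffs are 11, 12, 2, 8, so Player I commits to B. Subgame-perfect outcome: (B, c1) with payoffs (12, 12).

(B, c1)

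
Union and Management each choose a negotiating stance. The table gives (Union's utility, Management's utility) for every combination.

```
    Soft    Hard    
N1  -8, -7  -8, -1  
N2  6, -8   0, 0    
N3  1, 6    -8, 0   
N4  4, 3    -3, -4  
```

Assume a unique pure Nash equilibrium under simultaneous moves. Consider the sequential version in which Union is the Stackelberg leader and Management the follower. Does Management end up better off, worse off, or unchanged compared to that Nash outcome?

Work backward from Management's decision.
- N1: Management compares -7, -1 and picks Hard; Union would get -8.
- N2: Management compares -8, 0 and picks Hard; Union would get 0.
- N3: Management compares 6, 0 and picks Soft; Union would get 1.
- N4: Management compares 3, -4 and picks Soft; Union would get 4.
Among -8, 0, 1, 4, the best is 4 at N4. Subgame-perfect outcome: (N4, Soft) with payoffs (4, 3).
Under simultaneous play:
Union's best replies: Soft→N2; Hard→N2.
Management's best replies: N1→Hard; N2→Hard; N3→Soft; N4→Soft.
Only (N2, Hard) has each player best-responding; Nash payoffs (0, 0).
Management earns 3 sequentially versus 0 at the Nash outcome: better off.

better off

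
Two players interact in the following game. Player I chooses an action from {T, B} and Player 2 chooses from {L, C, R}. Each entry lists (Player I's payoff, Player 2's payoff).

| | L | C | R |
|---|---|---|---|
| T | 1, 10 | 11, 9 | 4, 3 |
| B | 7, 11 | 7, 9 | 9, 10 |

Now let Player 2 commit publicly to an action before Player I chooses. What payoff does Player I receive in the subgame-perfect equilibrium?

7

Player I best-responds to each possible Player 2 move:
- L: BR = B, leader payoff 11.
- C: BR = T, leader payoff 9.
- R: BR = B, leader payoff 10.
Player 2's induced payoffs are 11, 9, 10, so Player 2 commits to L. Subgame-perfect outcome: (B, L) with payoffs (7, 11).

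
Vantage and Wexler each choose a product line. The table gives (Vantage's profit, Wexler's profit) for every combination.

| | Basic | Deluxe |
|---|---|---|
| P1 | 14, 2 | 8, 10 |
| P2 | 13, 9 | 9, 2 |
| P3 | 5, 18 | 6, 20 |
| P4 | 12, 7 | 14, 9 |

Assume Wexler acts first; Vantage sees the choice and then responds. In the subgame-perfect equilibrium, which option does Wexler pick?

Solve by backward induction (Wexler leads).
- Basic: BR = P1, leader payoff 2.
- Deluxe: BR = P4, leader payoff 9.
Wexler's induced payoffs are 2, 9, so Wexler commits to Deluxe. Subgame-perfect outcome: (P4, Deluxe) with payoffs (14, 9).

Deluxe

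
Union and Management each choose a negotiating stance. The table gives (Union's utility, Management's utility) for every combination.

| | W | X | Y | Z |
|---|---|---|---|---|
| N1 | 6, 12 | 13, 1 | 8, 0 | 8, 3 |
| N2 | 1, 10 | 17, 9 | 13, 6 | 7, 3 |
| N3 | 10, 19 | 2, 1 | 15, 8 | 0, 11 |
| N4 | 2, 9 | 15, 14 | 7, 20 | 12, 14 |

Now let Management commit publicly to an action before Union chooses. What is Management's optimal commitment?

Solve by backward induction (Management leads).
- W → Union plays N3 (best of 6, 1, 10, 2); Management gets 19.
- X → Union plays N2 (best of 13, 17, 2, 15); Management gets 9.
- Y → Union plays N3 (best of 8, 13, 15, 7); Management gets 8.
- Z → Union plays N4 (best of 8, 7, 0, 12); Management gets 14.
Maximizing over 19, 9, 8, 14, Management chooses W. Subgame-perfect outcome: (N3, W) with payoffs (10, 19).

W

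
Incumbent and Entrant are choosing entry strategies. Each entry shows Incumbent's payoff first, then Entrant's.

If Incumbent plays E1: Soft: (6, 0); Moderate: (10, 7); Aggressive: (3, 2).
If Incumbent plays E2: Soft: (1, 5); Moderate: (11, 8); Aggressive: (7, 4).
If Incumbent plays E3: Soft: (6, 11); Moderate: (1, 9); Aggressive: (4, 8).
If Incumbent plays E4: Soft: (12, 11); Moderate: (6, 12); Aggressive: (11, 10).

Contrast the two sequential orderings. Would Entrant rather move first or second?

first

If Incumbent leads: Entrant's best replies are E1→Moderate, E2→Moderate, E3→Soft, E4→Moderate; Incumbent's induced payoffs 10, 11, 6, 6; outcome (E2, Moderate), payoffs (11, 8).
If Entrant leads: Incumbent's best replies are Soft→E4, Moderate→E2, Aggressive→E4; Entrant's induced payoffs 11, 8, 10; outcome (E4, Soft), payoffs (12, 11).
Entrant gets 11 moving first and 8 moving second, so Entrant prefers to move first.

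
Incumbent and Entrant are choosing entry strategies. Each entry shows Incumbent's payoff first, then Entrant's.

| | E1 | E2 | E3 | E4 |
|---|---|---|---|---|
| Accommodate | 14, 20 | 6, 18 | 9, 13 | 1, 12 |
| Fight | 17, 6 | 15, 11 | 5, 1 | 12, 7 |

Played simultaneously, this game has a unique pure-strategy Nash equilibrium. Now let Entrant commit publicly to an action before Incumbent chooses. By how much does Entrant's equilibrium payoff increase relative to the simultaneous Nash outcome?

2

Incumbent best-responds to each possible Entrant move:
- E1 → Incumbent plays Fight (best of 14, 17); Entrant gets 6.
- E2 → Incumbent plays Fight (best of 6, 15); Entrant gets 11.
- E3 → Incumbent plays Accommodate (best of 9, 5); Entrant gets 13.
- E4 → Incumbent plays Fight (best of 1, 12); Entrant gets 7.
Entrant's induced payoffs are 6, 11, 13, 7, so Entrant commits to E3. Subgame-perfect outcome: (Accommodate, E3) with payoffs (9, 13).
Under simultaneous play:
Incumbent's best replies: E1→Fight; E2→Fight; E3→Accommodate; E4→Fight.
Entrant's best replies: Accommodate→E1; Fight→E2.
Only (Fight, E2) has each player best-responding; Nash payoffs (15, 11).
Entrant's commitment gain: 13 − 11 = 2.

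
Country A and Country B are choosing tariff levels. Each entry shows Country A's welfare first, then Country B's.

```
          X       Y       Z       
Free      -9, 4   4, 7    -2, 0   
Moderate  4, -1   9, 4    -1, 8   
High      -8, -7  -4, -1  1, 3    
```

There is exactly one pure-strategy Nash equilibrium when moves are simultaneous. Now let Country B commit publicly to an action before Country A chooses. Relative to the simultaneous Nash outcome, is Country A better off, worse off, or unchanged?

Backward induction with Country B moving first.
- X: BR = Moderate, leader payoff -1.
- Y: BR = Moderate, leader payoff 4.
- Z: BR = High, leader payoff 3.
Maximizing over -1, 4, 3, Country B chooses Y. Subgame-perfect outcome: (Moderate, Y) with payoffs (9, 4).
Under simultaneous play:
Country A's best replies: X→Moderate; Y→Moderate; Z→High.
Country B's best replies: Free→Y; Moderate→Z; High→Z.
The unique mutual best reply is (High, Z), giving (1, 3).
Country A earns 9 sequentially versus 1 at the Nash outcome: better off.

better off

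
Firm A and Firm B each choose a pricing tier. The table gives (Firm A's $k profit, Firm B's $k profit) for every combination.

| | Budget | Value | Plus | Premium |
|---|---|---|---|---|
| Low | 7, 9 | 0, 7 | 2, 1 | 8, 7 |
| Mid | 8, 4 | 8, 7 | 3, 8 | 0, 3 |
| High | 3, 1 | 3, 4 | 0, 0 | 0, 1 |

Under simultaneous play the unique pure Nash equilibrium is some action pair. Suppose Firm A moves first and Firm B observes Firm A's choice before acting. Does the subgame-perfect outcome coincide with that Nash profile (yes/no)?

Work backward from Firm B's decision.
- Low → Firm B plays Budget (best of 9, 7, 1, 7); Firm A gets 7.
- Mid → Firm B plays Plus (best of 4, 7, 8, 3); Firm A gets 3.
- High → Firm B plays Value (best of 1, 4, 0, 1); Firm A gets 3.
Firm A's induced payoffs are 7, 3, 3, so Firm A commits to Low. Subgame-perfect outcome: (Low, Budget) with payoffs (7, 9).
Under simultaneous play:
Firm A's best replies: Budget→Mid; Value→Mid; Plus→Mid; Premium→Low.
Firm B's best replies: Low→Budget; Mid→Plus; High→Value.
Only (Mid, Plus) has each player best-responding; Nash payoffs (3, 8).
Sequential outcome (Low, Budget) differs from the Nash profile (Mid, Plus).

no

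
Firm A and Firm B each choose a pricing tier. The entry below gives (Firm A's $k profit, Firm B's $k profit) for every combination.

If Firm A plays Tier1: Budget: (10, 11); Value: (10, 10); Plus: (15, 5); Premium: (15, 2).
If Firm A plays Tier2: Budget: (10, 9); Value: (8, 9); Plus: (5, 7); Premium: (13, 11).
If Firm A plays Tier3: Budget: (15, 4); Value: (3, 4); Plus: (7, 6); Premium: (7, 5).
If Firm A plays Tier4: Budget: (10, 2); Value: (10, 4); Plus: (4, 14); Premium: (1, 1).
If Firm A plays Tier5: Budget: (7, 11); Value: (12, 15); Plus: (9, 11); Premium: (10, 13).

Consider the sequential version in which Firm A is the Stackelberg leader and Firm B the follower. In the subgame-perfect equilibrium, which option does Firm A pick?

Firm B best-responds to each possible Firm A move:
- Tier1 → Firm B plays Budget (best of 11, 10, 5, 2); Firm A gets 10.
- Tier2 → Firm B plays Premium (best of 9, 9, 7, 11); Firm A gets 13.
- Tier3 → Firm B plays Plus (best of 4, 4, 6, 5); Firm A gets 7.
- Tier4 → Firm B plays Plus (best of 2, 4, 14, 1); Firm A gets 4.
- Tier5 → Firm B plays Value (best of 11, 15, 11, 13); Firm A gets 12.
Among 10, 13, 7, 4, 12, the best is 13 at Tier2. Subgame-perfect outcome: (Tier2, Premium) with payoffs (13, 11).

Tier2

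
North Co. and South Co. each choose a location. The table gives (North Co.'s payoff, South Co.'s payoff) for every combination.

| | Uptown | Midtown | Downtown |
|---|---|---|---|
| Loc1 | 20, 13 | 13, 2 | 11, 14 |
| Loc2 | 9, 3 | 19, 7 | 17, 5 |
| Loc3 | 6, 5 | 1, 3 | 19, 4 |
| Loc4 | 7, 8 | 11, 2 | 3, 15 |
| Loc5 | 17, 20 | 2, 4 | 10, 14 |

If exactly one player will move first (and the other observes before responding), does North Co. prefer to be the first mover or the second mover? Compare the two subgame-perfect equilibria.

second

If North Co. leads: South Co.'s best replies are Loc1→Downtown, Loc2→Midtown, Loc3→Uptown, Loc4→Downtown, Loc5→Uptown; North Co.'s induced payoffs 11, 19, 6, 3, 17; outcome (Loc2, Midtown), payoffs (19, 7).
If South Co. leads: North Co.'s best replies are Uptown→Loc1, Midtown→Loc2, Downtown→Loc3; South Co.'s induced payoffs 13, 7, 4; outcome (Loc1, Uptown), payoffs (20, 13).
North Co. gets 19 moving first and 20 moving second, so North Co. prefers to move second.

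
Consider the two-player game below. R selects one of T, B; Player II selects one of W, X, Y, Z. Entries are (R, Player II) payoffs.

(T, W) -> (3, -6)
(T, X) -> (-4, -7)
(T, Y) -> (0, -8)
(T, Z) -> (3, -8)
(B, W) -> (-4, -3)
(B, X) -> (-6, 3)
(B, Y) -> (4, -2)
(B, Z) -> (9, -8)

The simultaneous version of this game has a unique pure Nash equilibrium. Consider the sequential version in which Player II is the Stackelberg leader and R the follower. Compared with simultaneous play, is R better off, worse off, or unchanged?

Backward induction with Player II moving first.
- W: BR = T, leader payoff -6.
- X: BR = T, leader payoff -7.
- Y: BR = B, leader payoff -2.
- Z: BR = B, leader payoff -8.
Maximizing over -6, -7, -2, -8, Player II chooses Y. Subgame-perfect outcome: (B, Y) with payoffs (4, -2).
Now find the simultaneous Nash equilibrium.
R's best replies: W→T; X→T; Y→B; Z→B.
Player II's best replies: T→W; B→X.
The unique mutual best reply is (T, W), giving (3, -6).
R earns 4 sequentially versus 3 at the Nash outcome: better off.

better off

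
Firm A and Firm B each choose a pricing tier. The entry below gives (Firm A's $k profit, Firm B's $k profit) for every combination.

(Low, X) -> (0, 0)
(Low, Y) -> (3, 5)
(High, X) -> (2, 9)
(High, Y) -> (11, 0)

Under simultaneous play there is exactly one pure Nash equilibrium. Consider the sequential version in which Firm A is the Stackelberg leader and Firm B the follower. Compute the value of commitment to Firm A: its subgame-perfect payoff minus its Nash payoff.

1

Backward induction with Firm A moving first.
- Low → Firm B plays Y (best of 0, 5); Firm A gets 3.
- High → Firm B plays X (best of 9, 0); Firm A gets 2.
Maximizing over 3, 2, Firm A chooses Low. Subgame-perfect outcome: (Low, Y) with payoffs (3, 5).
Now find the simultaneous Nash equilibrium.
Firm A's best replies: X→High; Y→High.
Firm B's best replies: Low→Y; High→X.
Only (High, X) has each player best-responding; Nash payoffs (2, 9).
Firm A's commitment gain: 3 − 2 = 1.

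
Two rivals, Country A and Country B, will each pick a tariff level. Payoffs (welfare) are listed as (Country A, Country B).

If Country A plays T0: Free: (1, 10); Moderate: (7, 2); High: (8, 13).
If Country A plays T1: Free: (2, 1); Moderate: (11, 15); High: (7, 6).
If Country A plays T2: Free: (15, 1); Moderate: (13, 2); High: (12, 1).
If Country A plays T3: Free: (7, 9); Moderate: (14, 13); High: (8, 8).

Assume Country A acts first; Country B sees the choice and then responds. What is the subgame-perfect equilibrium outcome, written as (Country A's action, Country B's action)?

Country B best-responds to each possible Country A move:
- T0 → Country B plays High (best of 10, 2, 13); Country A gets 8.
- T1 → Country B plays Moderate (best of 1, 15, 6); Country A gets 11.
- T2 → Country B plays Moderate (best of 1, 2, 1); Country A gets 13.
- T3 → Country B plays Moderate (best of 9, 13, 8); Country A gets 14.
Country A's induced payoffs are 8, 11, 13, 14, so Country A commits to T3. Subgame-perfect outcome: (T3, Moderate) with payoffs (14, 13).

(T3, Moderate)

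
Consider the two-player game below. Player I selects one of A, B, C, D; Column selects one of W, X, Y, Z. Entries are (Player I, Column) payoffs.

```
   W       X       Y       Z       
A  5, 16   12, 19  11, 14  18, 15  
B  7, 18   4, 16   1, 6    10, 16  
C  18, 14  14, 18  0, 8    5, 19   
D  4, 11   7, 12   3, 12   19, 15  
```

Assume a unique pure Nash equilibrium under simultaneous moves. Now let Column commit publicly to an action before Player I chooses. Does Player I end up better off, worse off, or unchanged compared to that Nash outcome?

worse off

Backward induction with Column moving first.
- W: BR = C, leader payoff 14.
- X: BR = C, leader payoff 18.
- Y: BR = A, leader payoff 14.
- Z: BR = D, leader payoff 15.
Among 14, 18, 14, 15, the best is 18 at X. Subgame-perfect outcome: (C, X) with payoffs (14, 18).
For the simultaneous game, intersect best replies.
Player I's best replies: W→C; X→C; Y→A; Z→D.
Column's best replies: A→X; B→W; C→Z; D→Z.
The unique mutual best reply is (D, Z), giving (19, 15).
Player I earns 14 sequentially versus 19 at the Nash outcome: worse off.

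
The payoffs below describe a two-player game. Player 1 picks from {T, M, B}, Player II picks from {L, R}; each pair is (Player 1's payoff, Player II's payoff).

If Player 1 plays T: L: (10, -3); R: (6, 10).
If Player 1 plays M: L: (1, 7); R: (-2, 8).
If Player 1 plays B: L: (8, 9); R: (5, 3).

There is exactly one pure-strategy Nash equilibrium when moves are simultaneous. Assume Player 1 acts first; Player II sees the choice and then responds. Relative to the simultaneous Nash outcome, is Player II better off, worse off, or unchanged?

Backward induction with Player 1 moving first.
- T: BR = R, leader payoff 6.
- M: BR = R, leader payoff -2.
- B: BR = L, leader payoff 8.
Player 1's induced payoffs are 6, -2, 8, so Player 1 commits to B. Subgame-perfect outcome: (B, L) with payoffs (8, 9).
Now find the simultaneous Nash equilibrium.
Player 1's best replies: L→T; R→T.
Player II's best replies: T→R; M→R; B→L.
Only (T, R) has each player best-responding; Nash payoffs (6, 10).
Player II earns 9 sequentially versus 10 at the Nash outcome: worse off.

worse off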